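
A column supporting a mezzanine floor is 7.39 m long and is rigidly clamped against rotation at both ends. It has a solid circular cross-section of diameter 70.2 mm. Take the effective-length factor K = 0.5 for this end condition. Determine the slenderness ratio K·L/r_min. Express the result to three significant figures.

λ ≈ 211

For a solid circle r = d/4 = 70.2/4 = 17.55 mm
L_e = K·L = 0.5 × 7.39 m = 3.695 m = 3695.0 mm
λ = L_e / r_min = 3695.0 / 17.55 = 211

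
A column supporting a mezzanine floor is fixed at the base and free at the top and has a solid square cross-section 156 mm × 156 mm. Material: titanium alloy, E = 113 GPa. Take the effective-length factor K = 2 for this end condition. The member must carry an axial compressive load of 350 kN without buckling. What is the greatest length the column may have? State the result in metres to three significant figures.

L_max ≈ 6.27 m

I = a⁴/12 = 156⁴/12 = 4.935×10^7 mm⁴
I = 4.935×10^-5 m⁴
At the buckling limit P_cr = P = 3.500×10^5 N
From P_cr = π²EI/(K·L)²:  L = (1/K)·√(π²EI/P_cr) = (1/2)·√(π²×1.13×10^11×4.935×10^-5/3.500×10^5)
L = 6.27 m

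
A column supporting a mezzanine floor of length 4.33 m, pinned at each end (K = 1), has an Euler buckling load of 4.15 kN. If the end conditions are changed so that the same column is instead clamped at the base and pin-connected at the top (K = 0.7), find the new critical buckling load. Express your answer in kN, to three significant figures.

P_cr ∝ 1/K², so P_cr,new = P_cr,old × (K_old/K_new)² = 4.15 × (1/0.7)²
= 4.15 × 2.041 = 8.47 kN

P_cr ≈ 8.47 kN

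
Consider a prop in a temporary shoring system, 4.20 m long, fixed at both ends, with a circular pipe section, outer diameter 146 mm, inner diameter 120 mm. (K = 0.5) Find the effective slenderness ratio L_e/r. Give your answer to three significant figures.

d_o = 146 mm, d_i = 120 mm
I = π(d_o⁴ − d_i⁴)/64 = π(146⁴ − 120.0⁴)/64 = 1.213×10^7 mm⁴
A = 5.432×10^3 mm²;  r_min = √(I/A) = √(1.213×10^7/5.432×10^3) = 47.25 mm
L_e = K·L = 0.5 × 4.20 m = 2.100 m = 2100.0 mm
λ = L_e / r_min = 2100.0 / 47.25 = 44.4

λ ≈ 44.4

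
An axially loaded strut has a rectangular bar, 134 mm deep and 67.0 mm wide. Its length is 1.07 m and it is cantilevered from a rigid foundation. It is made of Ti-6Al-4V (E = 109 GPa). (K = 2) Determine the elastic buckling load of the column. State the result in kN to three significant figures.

Buckling occurs about the weak axis: I_min = h·b³/12 with b = 67.0 mm (the shorter side).
I_min = 134×67.0³/12 = 3.359×10^6 mm⁴
I = 3.359×10^6 mm⁴ = 3.359×10^-6 m⁴
Effective length L_e = K·L = 2 × 1.07 = 2.140 m
P_cr = π²EI / L_e² = π² × 109×10⁹ × 3.359×10^-6 / 2.140² = 7.889×10^5 N

P_cr ≈ 789 kN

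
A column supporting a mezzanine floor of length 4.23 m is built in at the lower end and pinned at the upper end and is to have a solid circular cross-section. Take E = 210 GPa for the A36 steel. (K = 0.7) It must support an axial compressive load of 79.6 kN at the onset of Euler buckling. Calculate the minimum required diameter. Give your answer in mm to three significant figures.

L_e = K·L = 0.7 × 4.23 = 2.961 m
Required I = P_cr·L_e²/(π²E) = 7.960×10^4 × 2.961² / (π² × 2.10×10^11) = 3.367×10^-7 m⁴
I_req = 3.367×10^5 mm⁴
Solid circle: I = πd⁴/64  ⇒  d = (64I/π)^(1/4) = (64×3.367×10^5/π)^(1/4) = 51.2 mm

d ≈ 51.2 mm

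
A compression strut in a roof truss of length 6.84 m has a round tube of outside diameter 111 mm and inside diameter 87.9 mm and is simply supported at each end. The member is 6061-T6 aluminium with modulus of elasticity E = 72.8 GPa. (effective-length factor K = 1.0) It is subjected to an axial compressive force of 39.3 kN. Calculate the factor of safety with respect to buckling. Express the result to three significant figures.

d_o = 111 mm, d_i = 87.9 mm
I = π(d_o⁴ − d_i⁴)/64 = π(111⁴ − 87.90⁴)/64 = 4.521×10^6 mm⁴
I = 4.521×10^6 mm⁴ = 4.521×10^-6 m⁴
Effective length L_e = K·L = 1 × 6.84 = 6.840 m
P_cr = π²EI / L_e² = π² × 72.8×10⁹ × 4.521×10^-6 / 6.840² = 6.944×10^4 N
Factor of safety n = P_cr / P = 69.437 / 39.3 = 1.77

n ≈ 1.77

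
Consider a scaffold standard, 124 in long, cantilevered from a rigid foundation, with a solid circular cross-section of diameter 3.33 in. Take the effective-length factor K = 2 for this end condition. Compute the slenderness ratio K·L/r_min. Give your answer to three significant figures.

λ ≈ 298

I = πd⁴/64 = π×3.33⁴/64 = 6.036 in⁴
A = 8.709 in²;  r_min = √(I/A) = √(6.036/8.709) = 0.8325 in
L_e = K·L = 2 × 124 = 248.0 in
λ = L_e / r_min = 248.00 / 0.8325 = 298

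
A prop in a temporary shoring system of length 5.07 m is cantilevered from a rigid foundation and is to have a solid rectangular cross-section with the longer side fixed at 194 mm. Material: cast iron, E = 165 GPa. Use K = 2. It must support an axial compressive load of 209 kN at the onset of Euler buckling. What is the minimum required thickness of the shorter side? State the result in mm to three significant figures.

L_e = K·L = 2 × 5.07 = 10.14 m
Required I = P_cr·L_e²/(π²E) = 2.090×10^5 × 10.14² / (π² × 1.65×10^11) = 1.320×10^-5 m⁴
I_req = 1.320×10^7 mm⁴
Rectangle, weak axis: I_min = h·b³/12 with h = 194 mm fixed  ⇒  b = (12I/h)^(1/3) = 93.5 mm

b ≈ 93.5 mm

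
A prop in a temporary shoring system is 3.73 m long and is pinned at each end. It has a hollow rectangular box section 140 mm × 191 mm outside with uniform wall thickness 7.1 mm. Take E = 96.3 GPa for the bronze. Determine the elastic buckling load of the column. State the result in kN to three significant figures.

P_cr ≈ 980 kN

Inner dimensions: h_i = 191 − 2×7.1 = 176.8 mm, b_i = 140 − 2×7.1 = 125.8 mm
Weak-axis I_min = (h_o·b_o³ − h_i·b_i³)/12 with b_o = 140, b_i = 125.8 mm (shorter outer/inner sides).
I_min = (191×140³ − 176.8×125.8³)/12 = 1.434×10^7 mm⁴
I = 1.434×10^7 mm⁴ = 1.434×10^-5 m⁴
Effective length L_e = K·L = 1 × 3.73 = 3.730 m
P_cr = π²EI / L_e² = π² × 96.3×10⁹ × 1.434×10^-5 / 3.730² = 9.798×10^5 N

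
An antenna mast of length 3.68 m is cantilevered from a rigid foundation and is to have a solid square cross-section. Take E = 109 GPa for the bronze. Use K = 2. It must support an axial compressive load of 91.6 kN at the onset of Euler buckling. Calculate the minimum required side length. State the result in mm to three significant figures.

a ≈ 86.3 mm

L_e = K·L = 2 × 3.68 = 7.360 m
Required I = P_cr·L_e²/(π²E) = 9.160×10^4 × 7.360² / (π² × 1.09×10^11) = 4.612×10^-6 m⁴
I_req = 4.612×10^6 mm⁴
Solid square: I = a⁴/12  ⇒  a = (12I)^(1/4) = (12×4.612×10^6)^(1/4) = 86.3 mm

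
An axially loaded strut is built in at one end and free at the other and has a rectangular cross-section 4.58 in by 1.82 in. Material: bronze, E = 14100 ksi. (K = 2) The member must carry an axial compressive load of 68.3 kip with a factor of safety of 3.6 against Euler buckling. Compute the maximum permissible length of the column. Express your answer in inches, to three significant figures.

Buckling occurs about the weak axis: I_min = h·b³/12 with b = 1.82 in (the shorter side).
I_min = 4.58×1.82³/12 = 2.301 in⁴
Required critical load P_cr = n·P = 3.6 × 68.3 = 245.9 kip = 2.459×10^5 lb
From P_cr = π²EI/(K·L)²:  L = (1/K)·√(π²EI/P_cr) = (1/2)·√(π²×1.41×10^7×2.301/2.459×10^5)
L = 18.0 in

L_max ≈ 18.0 in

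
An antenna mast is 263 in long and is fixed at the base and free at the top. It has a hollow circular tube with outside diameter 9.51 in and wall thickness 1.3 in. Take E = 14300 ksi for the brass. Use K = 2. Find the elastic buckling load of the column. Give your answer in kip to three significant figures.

Inner diameter d_i = 9.51 − 2×1.3 = 6.910 in
I = π(d_o⁴ − d_i⁴)/64 = π(9.51⁴ − 6.910⁴)/64 = 289.6 in⁴
Effective length L_e = K·L = 2 × 263 = 526.0 in
P_cr = π²EI / L_e² = π² × 14300×10³ × 289.6 / 526.0² = 1.477×10^5 lb

P_cr ≈ 148 kip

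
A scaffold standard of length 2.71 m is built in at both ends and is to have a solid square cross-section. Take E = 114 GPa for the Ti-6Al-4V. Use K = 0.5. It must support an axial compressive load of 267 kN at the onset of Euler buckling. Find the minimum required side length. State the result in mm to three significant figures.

a ≈ 47.8 mm

L_e = K·L = 0.5 × 2.71 = 1.355 m
Required I = P_cr·L_e²/(π²E) = 2.670×10^5 × 1.355² / (π² × 1.14×10^11) = 4.357×10^-7 m⁴
I_req = 4.357×10^5 mm⁴
Solid square: I = a⁴/12  ⇒  a = (12I)^(1/4) = (12×4.357×10^5)^(1/4) = 47.8 mm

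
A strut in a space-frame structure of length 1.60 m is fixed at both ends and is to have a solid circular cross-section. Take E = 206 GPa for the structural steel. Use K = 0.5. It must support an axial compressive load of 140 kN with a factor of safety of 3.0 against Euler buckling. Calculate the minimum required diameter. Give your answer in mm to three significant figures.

Required P_cr = n·P = 3.0 × 140 = 420.0 kN
L_e = K·L = 0.5 × 1.60 = 0.8000 m
Required I = P_cr·L_e²/(π²E) = 4.200×10^5 × 0.8000² / (π² × 2.06×10^11) = 1.322×10^-7 m⁴
I_req = 1.322×10^5 mm⁴
Solid circle: I = πd⁴/64  ⇒  d = (64I/π)^(1/4) = (64×1.322×10^5/π)^(1/4) = 40.5 mm

d ≈ 40.5 mm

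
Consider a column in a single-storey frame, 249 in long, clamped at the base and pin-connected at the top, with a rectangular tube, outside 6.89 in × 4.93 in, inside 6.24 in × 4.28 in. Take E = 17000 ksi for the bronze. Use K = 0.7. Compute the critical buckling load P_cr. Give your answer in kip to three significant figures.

Weak-axis I_min = (h_o·b_o³ − h_i·b_i³)/12 with b_o = 4.93, b_i = 4.280 in (shorter outer/inner sides).
I_min = (6.89×4.93³ − 6.240×4.280³)/12 = 28.03 in⁴
Effective length L_e = K·L = 0.7 × 249 = 174.3 in
P_cr = π²EI / L_e² = π² × 17000×10³ × 28.03 / 174.3² = 1.548×10^5 lb

P_cr ≈ 155 kip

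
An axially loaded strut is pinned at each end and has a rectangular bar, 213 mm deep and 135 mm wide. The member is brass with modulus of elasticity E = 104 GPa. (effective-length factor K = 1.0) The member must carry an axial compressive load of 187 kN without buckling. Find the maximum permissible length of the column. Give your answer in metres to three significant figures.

L_max ≈ 15.5 m

Buckling occurs about the weak axis: I_min = h·b³/12 with b = 135 mm (the shorter side).
I_min = 213×135³/12 = 4.367×10^7 mm⁴
I = 4.367×10^-5 m⁴
At the buckling limit P_cr = P = 1.870×10^5 N
From P_cr = π²EI/(K·L)²:  L = (1/K)·√(π²EI/P_cr) = (1/1)·√(π²×1.04×10^11×4.367×10^-5/1.870×10^5)
L = 15.5 m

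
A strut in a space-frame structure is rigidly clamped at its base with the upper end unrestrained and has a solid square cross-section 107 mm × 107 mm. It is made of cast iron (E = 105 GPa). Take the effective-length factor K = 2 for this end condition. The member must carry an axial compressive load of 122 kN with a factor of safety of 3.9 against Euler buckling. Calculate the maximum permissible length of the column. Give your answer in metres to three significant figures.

I = a⁴/12 = 107⁴/12 = 1.092×10^7 mm⁴
I = 1.092×10^-5 m⁴
Required critical load P_cr = n·P = 3.9 × 122 = 475.8 kN = 4.758×10^5 N
From P_cr = π²EI/(K·L)²:  L = (1/K)·√(π²EI/P_cr) = (1/2)·√(π²×1.05×10^11×1.092×10^-5/4.758×10^5)
L = 2.44 m

L_max ≈ 2.44 m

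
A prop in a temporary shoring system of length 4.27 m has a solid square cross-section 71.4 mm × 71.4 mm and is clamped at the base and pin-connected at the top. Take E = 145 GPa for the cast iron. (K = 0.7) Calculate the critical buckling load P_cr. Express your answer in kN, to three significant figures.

P_cr ≈ 347 kN

I = a⁴/12 = 71.4⁴/12 = 2.166×10^6 mm⁴
I = 2.166×10^6 mm⁴ = 2.166×10^-6 m⁴
Effective length L_e = K·L = 0.7 × 4.27 = 2.989 m
P_cr = π²EI / L_e² = π² × 145×10⁹ × 2.166×10^-6 / 2.989² = 3.469×10^5 N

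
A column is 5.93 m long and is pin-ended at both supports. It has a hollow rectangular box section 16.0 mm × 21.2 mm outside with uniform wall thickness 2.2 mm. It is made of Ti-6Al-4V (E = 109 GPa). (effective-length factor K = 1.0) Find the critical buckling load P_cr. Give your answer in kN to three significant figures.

P_cr ≈ 0.155 kN

Inner dimensions: h_i = 21.2 − 2×2.2 = 16.80 mm, b_i = 16.0 − 2×2.2 = 11.60 mm
Weak-axis I_min = (h_o·b_o³ − h_i·b_i³)/12 with b_o = 16.0, b_i = 11.60 mm (shorter outer/inner sides).
I_min = (21.2×16.0³ − 16.80×11.60³)/12 = 5.051×10^3 mm⁴
I = 5.051×10^3 mm⁴ = 5.051×10^-9 m⁴
Effective length L_e = K·L = 1 × 5.93 = 5.930 m
P_cr = π²EI / L_e² = π² × 109×10⁹ × 5.051×10^-9 / 5.930² = 154.5 N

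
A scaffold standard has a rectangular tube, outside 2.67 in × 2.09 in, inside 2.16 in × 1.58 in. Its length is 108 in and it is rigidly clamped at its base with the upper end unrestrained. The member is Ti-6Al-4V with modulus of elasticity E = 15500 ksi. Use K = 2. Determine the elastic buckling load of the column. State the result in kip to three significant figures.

P_cr ≈ 4.33 kip

Weak-axis I_min = (h_o·b_o³ − h_i·b_i³)/12 with b_o = 2.09, b_i = 1.580 in (shorter outer/inner sides).
I_min = (2.67×2.09³ − 2.160×1.580³)/12 = 1.321 in⁴
Effective length L_e = K·L = 2 × 108 = 216.0 in
P_cr = π²EI / L_e² = π² × 15500×10³ × 1.321 / 216.0² = 4.332×10^3 lb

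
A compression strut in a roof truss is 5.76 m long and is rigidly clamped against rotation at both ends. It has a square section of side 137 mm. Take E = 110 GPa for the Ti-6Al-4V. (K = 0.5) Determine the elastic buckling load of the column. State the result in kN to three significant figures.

I = a⁴/12 = 137⁴/12 = 2.936×10^7 mm⁴
I = 2.936×10^7 mm⁴ = 2.936×10^-5 m⁴
Effective length L_e = K·L = 0.5 × 5.76 = 2.880 m
P_cr = π²EI / L_e² = π² × 110×10⁹ × 2.936×10^-5 / 2.880² = 3.842×10^6 N

P_cr ≈ 3840 kN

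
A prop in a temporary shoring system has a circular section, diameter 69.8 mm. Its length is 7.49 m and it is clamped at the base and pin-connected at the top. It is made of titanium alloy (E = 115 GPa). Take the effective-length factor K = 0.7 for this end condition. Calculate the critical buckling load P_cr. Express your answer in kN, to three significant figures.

P_cr ≈ 48.1 kN

I = πd⁴/64 = π×69.8⁴/64 = 1.165×10^6 mm⁴
I = 1.165×10^6 mm⁴ = 1.165×10^-6 m⁴
Effective length L_e = K·L = 0.7 × 7.49 = 5.243 m
P_cr = π²EI / L_e² = π² × 115×10⁹ × 1.165×10^-6 / 5.243² = 4.811×10^4 N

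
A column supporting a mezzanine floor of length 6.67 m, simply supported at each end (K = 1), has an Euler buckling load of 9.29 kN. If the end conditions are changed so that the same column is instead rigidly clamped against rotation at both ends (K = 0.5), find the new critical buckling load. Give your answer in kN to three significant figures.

P_cr ≈ 37.2 kN

P_cr ∝ 1/K², so P_cr,new = P_cr,old × (K_old/K_new)² = 9.29 × (1/0.5)²
= 9.29 × 4.000 = 37.2 kN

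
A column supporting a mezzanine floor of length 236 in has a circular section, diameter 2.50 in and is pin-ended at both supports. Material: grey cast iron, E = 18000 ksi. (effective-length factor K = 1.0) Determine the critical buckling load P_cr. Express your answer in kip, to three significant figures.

P_cr ≈ 6.12 kip

I = πd⁴/64 = π×2.50⁴/64 = 1.917 in⁴
Effective length L_e = K·L = 1 × 236 = 236.0 in
P_cr = π²EI / L_e² = π² × 18000×10³ × 1.917 / 236.0² = 6.116×10^3 lb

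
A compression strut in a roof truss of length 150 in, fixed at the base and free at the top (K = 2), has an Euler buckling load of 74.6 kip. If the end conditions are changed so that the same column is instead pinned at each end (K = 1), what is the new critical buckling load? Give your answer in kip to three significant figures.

P_cr ≈ 298 kip

P_cr ∝ 1/K², so P_cr,new = P_cr,old × (K_old/K_new)² = 74.6 × (2/1)²
= 74.6 × 4.000 = 298 kip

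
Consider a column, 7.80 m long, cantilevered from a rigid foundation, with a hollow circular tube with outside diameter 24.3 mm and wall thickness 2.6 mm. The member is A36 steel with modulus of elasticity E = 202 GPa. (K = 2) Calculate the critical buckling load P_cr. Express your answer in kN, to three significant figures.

Inner diameter d_i = 24.3 − 2×2.6 = 19.10 mm
I = π(d_o⁴ − d_i⁴)/64 = π(24.3⁴ − 19.10⁴)/64 = 1.058×10^4 mm⁴
I = 1.058×10^4 mm⁴ = 1.058×10^-8 m⁴
Effective length L_e = K·L = 2 × 7.80 = 15.60 m
P_cr = π²EI / L_e² = π² × 202×10⁹ × 1.058×10^-8 / 15.60² = 86.70 N

P_cr ≈ 0.0867 kN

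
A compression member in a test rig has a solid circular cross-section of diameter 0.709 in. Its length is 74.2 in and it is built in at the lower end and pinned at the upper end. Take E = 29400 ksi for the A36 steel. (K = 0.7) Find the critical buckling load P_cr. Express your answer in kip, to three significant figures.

P_cr ≈ 1.33 kip

I = πd⁴/64 = π×0.709⁴/64 = 1.240×10^-2 in⁴
Effective length L_e = K·L = 0.7 × 74.2 = 51.94 in
P_cr = π²EI / L_e² = π² × 29400×10³ × 1.240×10^-2 / 51.94² = 1.334×10^3 lb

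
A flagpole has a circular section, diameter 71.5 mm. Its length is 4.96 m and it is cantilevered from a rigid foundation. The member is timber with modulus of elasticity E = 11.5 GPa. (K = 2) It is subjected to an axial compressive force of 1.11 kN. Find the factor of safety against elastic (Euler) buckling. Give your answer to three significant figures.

n ≈ 1.33

I = πd⁴/64 = π×71.5⁴/64 = 1.283×10^6 mm⁴
I = 1.283×10^6 mm⁴ = 1.283×10^-6 m⁴
Effective length L_e = K·L = 2 × 4.96 = 9.920 m
P_cr = π²EI / L_e² = π² × 11.5×10⁹ × 1.283×10^-6 / 9.920² = 1.480×10^3 N
Factor of safety n = P_cr / P = 1.4797 / 1.11 = 1.33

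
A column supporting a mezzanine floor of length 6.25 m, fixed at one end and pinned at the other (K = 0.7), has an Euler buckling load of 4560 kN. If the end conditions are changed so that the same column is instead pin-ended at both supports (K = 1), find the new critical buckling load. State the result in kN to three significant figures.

P_cr ∝ 1/K², so P_cr,new = P_cr,old × (K_old/K_new)² = 4560 × (0.7/1)²
= 4560 × 0.4900 = 2230 kN

P_cr ≈ 2230 kN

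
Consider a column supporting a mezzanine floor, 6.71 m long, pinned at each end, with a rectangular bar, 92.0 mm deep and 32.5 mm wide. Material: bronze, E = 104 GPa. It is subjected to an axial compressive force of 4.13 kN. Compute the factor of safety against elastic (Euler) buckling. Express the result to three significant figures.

Buckling occurs about the weak axis: I_min = h·b³/12 with b = 32.5 mm (the shorter side).
I_min = 92.0×32.5³/12 = 2.632×10^5 mm⁴
I = 2.632×10^5 mm⁴ = 2.632×10^-7 m⁴
Effective length L_e = K·L = 1 × 6.71 = 6.710 m
P_cr = π²EI / L_e² = π² × 104×10⁹ × 2.632×10^-7 / 6.710² = 6.000×10^3 N
Factor of safety n = P_cr / P = 5.9999 / 4.13 = 1.45

n ≈ 1.45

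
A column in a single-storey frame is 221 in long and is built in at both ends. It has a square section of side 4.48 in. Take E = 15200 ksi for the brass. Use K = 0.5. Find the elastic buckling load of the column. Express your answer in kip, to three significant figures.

P_cr ≈ 412 kip

I = a⁴/12 = 4.48⁴/12 = 33.57 in⁴
Effective length L_e = K·L = 0.5 × 221 = 110.5 in
P_cr = π²EI / L_e² = π² × 15200×10³ × 33.57 / 110.5² = 4.124×10^5 lb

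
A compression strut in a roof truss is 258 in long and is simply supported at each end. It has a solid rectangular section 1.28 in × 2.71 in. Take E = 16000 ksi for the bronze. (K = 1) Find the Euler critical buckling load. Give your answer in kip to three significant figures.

P_cr ≈ 1.12 kip

Buckling occurs about the weak axis: I_min = h·b³/12 with b = 1.28 in (the shorter side).
I_min = 2.71×1.28³/12 = 0.4736 in⁴
Effective length L_e = K·L = 1 × 258 = 258.0 in
P_cr = π²EI / L_e² = π² × 16000×10³ × 0.4736 / 258.0² = 1.124×10^3 lb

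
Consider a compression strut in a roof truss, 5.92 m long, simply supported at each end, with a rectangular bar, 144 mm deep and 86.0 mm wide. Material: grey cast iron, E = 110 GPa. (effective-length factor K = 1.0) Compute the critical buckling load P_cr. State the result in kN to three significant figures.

P_cr ≈ 236 kN

Buckling occurs about the weak axis: I_min = h·b³/12 with b = 86.0 mm (the shorter side).
I_min = 144×86.0³/12 = 7.633×10^6 mm⁴
I = 7.633×10^6 mm⁴ = 7.633×10^-6 m⁴
Effective length L_e = K·L = 1 × 5.92 = 5.920 m
P_cr = π²EI / L_e² = π² × 110×10⁹ × 7.633×10^-6 / 5.920² = 2.364×10^5 N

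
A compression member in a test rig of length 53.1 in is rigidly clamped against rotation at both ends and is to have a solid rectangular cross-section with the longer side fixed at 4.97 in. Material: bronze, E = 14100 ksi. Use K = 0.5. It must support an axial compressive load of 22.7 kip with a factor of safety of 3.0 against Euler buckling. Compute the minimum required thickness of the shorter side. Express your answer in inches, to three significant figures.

Required P_cr = n·P = 3.0 × 22.7 = 68.10 kip
L_e = K·L = 0.5 × 53.1 = 26.55 in
Required I = P_cr·L_e²/(π²E) = 6.810×10^4 × 26.55² / (π² × 1.41×10^7) = 0.3450 in⁴
Rectangle, weak axis: I_min = h·b³/12 with h = 4.97 in fixed  ⇒  b = (12I/h)^(1/3) = 0.941 in

b ≈ 0.941 in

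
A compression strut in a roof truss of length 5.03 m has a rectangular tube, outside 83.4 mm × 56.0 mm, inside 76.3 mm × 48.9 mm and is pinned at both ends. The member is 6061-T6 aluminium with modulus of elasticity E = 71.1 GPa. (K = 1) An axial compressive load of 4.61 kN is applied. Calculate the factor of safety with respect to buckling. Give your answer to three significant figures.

n ≈ 2.87

Weak-axis I_min = (h_o·b_o³ − h_i·b_i³)/12 with b_o = 56.0, b_i = 48.90 mm (shorter outer/inner sides).
I_min = (83.4×56.0³ − 76.30×48.90³)/12 = 4.771×10^5 mm⁴
I = 4.771×10^5 mm⁴ = 4.771×10^-7 m⁴
Effective length L_e = K·L = 1 × 5.03 = 5.030 m
P_cr = π²EI / L_e² = π² × 71.1×10⁹ × 4.771×10^-7 / 5.030² = 1.323×10^4 N
Factor of safety n = P_cr / P = 13.231 / 4.61 = 2.87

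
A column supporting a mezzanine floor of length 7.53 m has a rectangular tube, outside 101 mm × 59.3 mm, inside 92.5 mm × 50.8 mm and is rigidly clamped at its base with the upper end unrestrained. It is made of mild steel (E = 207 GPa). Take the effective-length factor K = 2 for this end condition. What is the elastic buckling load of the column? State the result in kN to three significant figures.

Weak-axis I_min = (h_o·b_o³ − h_i·b_i³)/12 with b_o = 59.3, b_i = 50.80 mm (shorter outer/inner sides).
I_min = (101×59.3³ − 92.50×50.80³)/12 = 7.446×10^5 mm⁴
I = 7.446×10^5 mm⁴ = 7.446×10^-7 m⁴
Effective length L_e = K·L = 2 × 7.53 = 15.06 m
P_cr = π²EI / L_e² = π² × 207×10⁹ × 7.446×10^-7 / 15.06² = 6.707×10^3 N

P_cr ≈ 6.71 kN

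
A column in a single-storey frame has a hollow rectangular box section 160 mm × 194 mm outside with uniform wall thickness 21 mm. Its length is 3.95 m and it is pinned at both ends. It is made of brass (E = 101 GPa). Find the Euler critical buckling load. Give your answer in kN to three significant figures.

Inner dimensions: h_i = 194 − 2×21 = 152.0 mm, b_i = 160 − 2×21 = 118.0 mm
Weak-axis I_min = (h_o·b_o³ − h_i·b_i³)/12 with b_o = 160, b_i = 118.0 mm (shorter outer/inner sides).
I_min = (194×160³ − 152.0×118.0³)/12 = 4.541×10^7 mm⁴
I = 4.541×10^7 mm⁴ = 4.541×10^-5 m⁴
Effective length L_e = K·L = 1 × 3.95 = 3.950 m
P_cr = π²EI / L_e² = π² × 101×10⁹ × 4.541×10^-5 / 3.950² = 2.901×10^6 N

P_cr ≈ 2900 kN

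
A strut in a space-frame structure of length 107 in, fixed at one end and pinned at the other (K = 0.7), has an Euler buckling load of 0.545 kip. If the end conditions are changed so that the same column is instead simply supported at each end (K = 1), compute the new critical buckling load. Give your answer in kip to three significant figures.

P_cr ≈ 0.267 kip

P_cr ∝ 1/K², so P_cr,new = P_cr,old × (K_old/K_new)² = 0.545 × (0.7/1)²
= 0.545 × 0.4900 = 0.267 kip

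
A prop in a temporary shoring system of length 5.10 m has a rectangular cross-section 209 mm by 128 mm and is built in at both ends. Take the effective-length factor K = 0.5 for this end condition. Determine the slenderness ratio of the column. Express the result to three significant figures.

λ ≈ 69.0

For a rectangle r_min = b/√12 = 128/√12 = 36.95 mm
L_e = K·L = 0.5 × 5.10 m = 2.550 m = 2550.0 mm
λ = L_e / r_min = 2550.0 / 36.95 = 69.0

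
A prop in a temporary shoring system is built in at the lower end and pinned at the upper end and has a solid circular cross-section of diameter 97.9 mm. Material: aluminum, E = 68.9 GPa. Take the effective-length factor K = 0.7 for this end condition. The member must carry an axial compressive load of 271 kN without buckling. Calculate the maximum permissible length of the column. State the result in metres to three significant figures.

I = πd⁴/64 = π×97.9⁴/64 = 4.509×10^6 mm⁴
I = 4.509×10^-6 m⁴
At the buckling limit P_cr = P = 2.710×10^5 N
From P_cr = π²EI/(K·L)²:  L = (1/K)·√(π²EI/P_cr) = (1/0.7)·√(π²×6.89×10^10×4.509×10^-6/2.710×10^5)
L = 4.81 m

L_max ≈ 4.81 m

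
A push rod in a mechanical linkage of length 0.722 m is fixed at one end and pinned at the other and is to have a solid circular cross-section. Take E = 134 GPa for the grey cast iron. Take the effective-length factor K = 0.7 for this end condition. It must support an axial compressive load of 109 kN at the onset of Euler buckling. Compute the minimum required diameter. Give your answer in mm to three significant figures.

L_e = K·L = 0.7 × 0.722 = 0.5054 m
Required I = P_cr·L_e²/(π²E) = 1.090×10^5 × 0.5054² / (π² × 1.34×10^11) = 2.105×10^-8 m⁴
I_req = 2.105×10^4 mm⁴
Solid circle: I = πd⁴/64  ⇒  d = (64I/π)^(1/4) = (64×2.105×10^4/π)^(1/4) = 25.6 mm

d ≈ 25.6 mm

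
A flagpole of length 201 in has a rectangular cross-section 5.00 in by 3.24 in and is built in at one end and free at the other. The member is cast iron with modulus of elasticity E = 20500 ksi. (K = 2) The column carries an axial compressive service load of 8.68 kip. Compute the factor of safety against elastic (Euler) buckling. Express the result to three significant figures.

Buckling occurs about the weak axis: I_min = h·b³/12 with b = 3.24 in (the shorter side).
I_min = 5.00×3.24³/12 = 14.17 in⁴
Effective length L_e = K·L = 2 × 201 = 402.0 in
P_cr = π²EI / L_e² = π² × 20500×10³ × 14.17 / 402.0² = 1.774×10^4 lb
Factor of safety n = P_cr / P = 17.743 / 8.68 = 2.04

n ≈ 2.04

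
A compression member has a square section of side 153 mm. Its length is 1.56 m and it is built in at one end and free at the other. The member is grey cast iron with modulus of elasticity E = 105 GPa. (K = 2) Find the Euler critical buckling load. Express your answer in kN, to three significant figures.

I = a⁴/12 = 153⁴/12 = 4.567×10^7 mm⁴
I = 4.567×10^7 mm⁴ = 4.567×10^-5 m⁴
Effective length L_e = K·L = 2 × 1.56 = 3.120 m
P_cr = π²EI / L_e² = π² × 105×10⁹ × 4.567×10^-5 / 3.120² = 4.861×10^6 N

P_cr ≈ 4860 kN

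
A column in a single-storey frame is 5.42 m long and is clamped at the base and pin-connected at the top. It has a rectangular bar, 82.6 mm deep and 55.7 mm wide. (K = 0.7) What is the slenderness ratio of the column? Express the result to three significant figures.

Buckling occurs about the weak axis: I_min = h·b³/12 with b = 55.7 mm (the shorter side).
I_min = 82.6×55.7³/12 = 1.189×10^6 mm⁴
A = 4.601×10^3 mm²;  r_min = √(I/A) = √(1.189×10^6/4.601×10^3) = 16.08 mm
L_e = K·L = 0.7 × 5.42 m = 3.794 m = 3794.0 mm
λ = L_e / r_min = 3794.0 / 16.08 = 236

λ ≈ 236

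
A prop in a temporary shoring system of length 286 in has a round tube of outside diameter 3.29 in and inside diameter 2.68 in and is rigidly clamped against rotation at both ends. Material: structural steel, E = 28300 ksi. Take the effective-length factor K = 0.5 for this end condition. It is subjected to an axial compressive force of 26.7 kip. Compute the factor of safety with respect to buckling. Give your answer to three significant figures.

d_o = 3.29 in, d_i = 2.68 in
I = π(d_o⁴ − d_i⁴)/64 = π(3.29⁴ − 2.680⁴)/64 = 3.219 in⁴
Effective length L_e = K·L = 0.5 × 286 = 143.0 in
P_cr = π²EI / L_e² = π² × 28300×10³ × 3.219 / 143.0² = 4.397×10^4 lb
Factor of safety n = P_cr / P = 43.966 / 26.7 = 1.65

n ≈ 1.65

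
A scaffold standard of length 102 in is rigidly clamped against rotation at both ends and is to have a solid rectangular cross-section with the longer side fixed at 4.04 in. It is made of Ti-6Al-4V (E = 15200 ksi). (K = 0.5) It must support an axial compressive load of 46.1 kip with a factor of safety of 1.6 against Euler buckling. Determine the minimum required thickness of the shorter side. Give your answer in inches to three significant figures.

Required P_cr = n·P = 1.6 × 46.1 = 73.76 kip
L_e = K·L = 0.5 × 102 = 51.00 in
Required I = P_cr·L_e²/(π²E) = 7.376×10^4 × 51.00² / (π² × 1.52×10^7) = 1.279 in⁴
Rectangle, weak axis: I_min = h·b³/12 with h = 4.04 in fixed  ⇒  b = (12I/h)^(1/3) = 1.56 in

b ≈ 1.56 in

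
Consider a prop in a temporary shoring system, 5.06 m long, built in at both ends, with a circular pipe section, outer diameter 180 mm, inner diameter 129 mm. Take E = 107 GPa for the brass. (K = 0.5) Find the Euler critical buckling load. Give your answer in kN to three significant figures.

d_o = 180 mm, d_i = 129 mm
I = π(d_o⁴ − d_i⁴)/64 = π(180⁴ − 129.0⁴)/64 = 3.794×10^7 mm⁴
I = 3.794×10^7 mm⁴ = 3.794×10^-5 m⁴
Effective length L_e = K·L = 0.5 × 5.06 = 2.530 m
P_cr = π²EI / L_e² = π² × 107×10⁹ × 3.794×10^-5 / 2.530² = 6.259×10^6 N

P_cr ≈ 6260 kN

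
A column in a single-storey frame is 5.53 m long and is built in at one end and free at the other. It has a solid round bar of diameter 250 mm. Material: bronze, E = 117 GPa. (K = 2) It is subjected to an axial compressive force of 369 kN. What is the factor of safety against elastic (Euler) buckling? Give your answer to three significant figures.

I = πd⁴/64 = π×250⁴/64 = 1.917×10^8 mm⁴
I = 1.917×10^8 mm⁴ = 1.917×10^-4 m⁴
Effective length L_e = K·L = 2 × 5.53 = 11.06 m
P_cr = π²EI / L_e² = π² × 117×10⁹ × 1.917×10^-4 / 11.06² = 1.810×10^6 N
Factor of safety n = P_cr / P = 1810.1 / 369 = 4.91

n ≈ 4.91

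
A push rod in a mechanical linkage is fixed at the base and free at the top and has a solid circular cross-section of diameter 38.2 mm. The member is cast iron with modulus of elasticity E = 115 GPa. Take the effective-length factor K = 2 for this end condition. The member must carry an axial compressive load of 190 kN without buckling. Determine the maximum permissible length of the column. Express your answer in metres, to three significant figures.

L_max ≈ 0.395 m

I = πd⁴/64 = π×38.2⁴/64 = 1.045×10^5 mm⁴
I = 1.045×10^-7 m⁴
At the buckling limit P_cr = P = 1.900×10^5 N
From P_cr = π²EI/(K·L)²:  L = (1/K)·√(π²EI/P_cr) = (1/2)·√(π²×1.15×10^11×1.045×10^-7/1.900×10^5)
L = 0.395 m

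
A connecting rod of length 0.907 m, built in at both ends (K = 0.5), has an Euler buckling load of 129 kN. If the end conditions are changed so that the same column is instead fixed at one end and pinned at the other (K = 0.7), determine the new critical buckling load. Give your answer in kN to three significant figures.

P_cr ≈ 65.8 kN

P_cr ∝ 1/K², so P_cr,new = P_cr,old × (K_old/K_new)² = 129 × (0.5/0.7)²
= 129 × 0.5102 = 65.8 kN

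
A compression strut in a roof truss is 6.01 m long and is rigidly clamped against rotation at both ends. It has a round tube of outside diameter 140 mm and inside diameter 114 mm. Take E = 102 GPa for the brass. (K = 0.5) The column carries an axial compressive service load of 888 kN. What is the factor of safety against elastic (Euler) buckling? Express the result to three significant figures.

n ≈ 1.33

d_o = 140 mm, d_i = 114 mm
I = π(d_o⁴ − d_i⁴)/64 = π(140⁴ − 114.0⁴)/64 = 1.057×10^7 mm⁴
I = 1.057×10^7 mm⁴ = 1.057×10^-5 m⁴
Effective length L_e = K·L = 0.5 × 6.01 = 3.005 m
P_cr = π²EI / L_e² = π² × 102×10⁹ × 1.057×10^-5 / 3.005² = 1.178×10^6 N
Factor of safety n = P_cr / P = 1178.0 / 888 = 1.33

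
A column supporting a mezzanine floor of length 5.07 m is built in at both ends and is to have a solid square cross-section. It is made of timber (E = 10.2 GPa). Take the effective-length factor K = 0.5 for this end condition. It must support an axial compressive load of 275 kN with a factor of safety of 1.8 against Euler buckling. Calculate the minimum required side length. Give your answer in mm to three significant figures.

Required P_cr = n·P = 1.8 × 275 = 495.0 kN
L_e = K·L = 0.5 × 5.07 = 2.535 m
Required I = P_cr·L_e²/(π²E) = 4.950×10^5 × 2.535² / (π² × 1.02×10^10) = 3.160×10^-5 m⁴
I_req = 3.160×10^7 mm⁴
Solid square: I = a⁴/12  ⇒  a = (12I)^(1/4) = (12×3.160×10^7)^(1/4) = 140 mm

a ≈ 140 mm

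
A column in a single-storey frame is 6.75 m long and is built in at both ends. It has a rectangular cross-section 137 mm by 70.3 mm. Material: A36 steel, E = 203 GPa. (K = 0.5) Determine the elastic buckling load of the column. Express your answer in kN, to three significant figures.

P_cr ≈ 698 kN

Buckling occurs about the weak axis: I_min = h·b³/12 with b = 70.3 mm (the shorter side).
I_min = 137×70.3³/12 = 3.966×10^6 mm⁴
I = 3.966×10^6 mm⁴ = 3.966×10^-6 m⁴
Effective length L_e = K·L = 0.5 × 6.75 = 3.375 m
P_cr = π²EI / L_e² = π² × 203×10⁹ × 3.966×10^-6 / 3.375² = 6.977×10^5 N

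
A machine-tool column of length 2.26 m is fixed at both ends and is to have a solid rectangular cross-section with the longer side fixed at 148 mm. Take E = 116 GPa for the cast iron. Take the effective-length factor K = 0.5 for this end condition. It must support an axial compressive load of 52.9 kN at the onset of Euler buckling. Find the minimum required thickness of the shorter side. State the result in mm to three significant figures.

b ≈ 16.8 mm

L_e = K·L = 0.5 × 2.26 = 1.130 m
Required I = P_cr·L_e²/(π²E) = 5.290×10^4 × 1.130² / (π² × 1.16×10^11) = 5.900×10^-8 m⁴
I_req = 5.900×10^4 mm⁴
Rectangle, weak axis: I_min = h·b³/12 with h = 148 mm fixed  ⇒  b = (12I/h)^(1/3) = 16.8 mm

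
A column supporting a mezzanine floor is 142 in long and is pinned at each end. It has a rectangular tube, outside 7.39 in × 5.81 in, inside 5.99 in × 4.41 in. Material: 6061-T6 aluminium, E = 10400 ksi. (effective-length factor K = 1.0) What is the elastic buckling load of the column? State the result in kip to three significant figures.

Weak-axis I_min = (h_o·b_o³ − h_i·b_i³)/12 with b_o = 5.81, b_i = 4.410 in (shorter outer/inner sides).
I_min = (7.39×5.81³ − 5.990×4.410³)/12 = 77.97 in⁴
Effective length L_e = K·L = 1 × 142 = 142.0 in
P_cr = π²EI / L_e² = π² × 10400×10³ × 77.97 / 142.0² = 3.969×10^5 lb

P_cr ≈ 397 kip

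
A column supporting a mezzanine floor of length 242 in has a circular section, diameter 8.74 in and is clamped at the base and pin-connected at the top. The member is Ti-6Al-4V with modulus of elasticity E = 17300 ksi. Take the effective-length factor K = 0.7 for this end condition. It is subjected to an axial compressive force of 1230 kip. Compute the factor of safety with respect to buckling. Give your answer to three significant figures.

I = πd⁴/64 = π×8.74⁴/64 = 286.4 in⁴
Effective length L_e = K·L = 0.7 × 242 = 169.4 in
P_cr = π²EI / L_e² = π² × 17300×10³ × 286.4 / 169.4² = 1.704×10^6 lb
Factor of safety n = P_cr / P = 1704.3 / 1230 = 1.39

n ≈ 1.39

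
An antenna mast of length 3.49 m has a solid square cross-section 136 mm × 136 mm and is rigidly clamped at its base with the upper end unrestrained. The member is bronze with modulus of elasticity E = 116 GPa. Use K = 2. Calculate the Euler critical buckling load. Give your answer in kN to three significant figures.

P_cr ≈ 670 kN

I = a⁴/12 = 136⁴/12 = 2.851×10^7 mm⁴
I = 2.851×10^7 mm⁴ = 2.851×10^-5 m⁴
Effective length L_e = K·L = 2 × 3.49 = 6.980 m
P_cr = π²EI / L_e² = π² × 116×10⁹ × 2.851×10^-5 / 6.980² = 6.699×10^5 N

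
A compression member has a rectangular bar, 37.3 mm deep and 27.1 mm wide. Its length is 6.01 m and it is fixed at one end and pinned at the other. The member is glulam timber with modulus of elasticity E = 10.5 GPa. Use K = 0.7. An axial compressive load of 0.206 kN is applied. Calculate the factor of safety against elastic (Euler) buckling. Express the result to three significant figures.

Buckling occurs about the weak axis: I_min = h·b³/12 with b = 27.1 mm (the shorter side).
I_min = 37.3×27.1³/12 = 6.186×10^4 mm⁴
I = 6.186×10^4 mm⁴ = 6.186×10^-8 m⁴
Effective length L_e = K·L = 0.7 × 6.01 = 4.207 m
P_cr = π²EI / L_e² = π² × 10.5×10⁹ × 6.186×10^-8 / 4.207² = 362.2 N
Factor of safety n = P_cr / P = 0.36223 / 0.206 = 1.76

n ≈ 1.76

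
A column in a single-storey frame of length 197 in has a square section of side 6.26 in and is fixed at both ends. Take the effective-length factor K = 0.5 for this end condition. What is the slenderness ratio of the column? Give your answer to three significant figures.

λ ≈ 54.5

For a square r = a/√12 = 6.26/√12 = 1.807 in
L_e = K·L = 0.5 × 197 = 98.50 in
λ = L_e / r_min = 98.500 / 1.807 = 54.5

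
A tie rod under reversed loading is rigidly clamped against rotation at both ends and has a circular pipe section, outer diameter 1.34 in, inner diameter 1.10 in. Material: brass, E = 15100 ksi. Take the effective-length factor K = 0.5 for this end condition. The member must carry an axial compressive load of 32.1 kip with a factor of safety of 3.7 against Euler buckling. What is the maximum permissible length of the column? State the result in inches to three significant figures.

L_max ≈ 20.8 in

d_o = 1.34 in, d_i = 1.10 in
I = π(d_o⁴ − d_i⁴)/64 = π(1.34⁴ − 1.100⁴)/64 = 8.640×10^-2 in⁴
Required critical load P_cr = n·P = 3.7 × 32.1 = 118.8 kip = 1.188×10^5 lb
From P_cr = π²EI/(K·L)²:  L = (1/K)·√(π²EI/P_cr) = (1/0.5)·√(π²×1.51×10^7×8.640×10^-2/1.188×10^5)
L = 20.8 in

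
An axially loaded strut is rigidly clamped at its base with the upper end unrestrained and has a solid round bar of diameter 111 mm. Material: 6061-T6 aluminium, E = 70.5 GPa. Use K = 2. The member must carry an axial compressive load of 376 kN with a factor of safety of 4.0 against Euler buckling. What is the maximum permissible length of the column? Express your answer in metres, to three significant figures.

I = πd⁴/64 = π×111⁴/64 = 7.452×10^6 mm⁴
I = 7.452×10^-6 m⁴
Required critical load P_cr = n·P = 4.0 × 376 = 1504 kN = 1.504×10^6 N
From P_cr = π²EI/(K·L)²:  L = (1/K)·√(π²EI/P_cr) = (1/2)·√(π²×7.05×10^10×7.452×10^-6/1.504×10^6)
L = 0.928 m

L_max ≈ 0.928 m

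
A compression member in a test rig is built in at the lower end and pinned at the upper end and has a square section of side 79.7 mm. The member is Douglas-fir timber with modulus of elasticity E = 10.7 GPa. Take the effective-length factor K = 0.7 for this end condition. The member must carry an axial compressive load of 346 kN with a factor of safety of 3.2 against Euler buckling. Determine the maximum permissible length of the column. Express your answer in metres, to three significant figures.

L_max ≈ 0.809 m

I = a⁴/12 = 79.7⁴/12 = 3.362×10^6 mm⁴
I = 3.362×10^-6 m⁴
Required critical load P_cr = n·P = 3.2 × 346 = 1107 kN = 1.107×10^6 N
From P_cr = π²EI/(K·L)²:  L = (1/K)·√(π²EI/P_cr) = (1/0.7)·√(π²×1.07×10^10×3.362×10^-6/1.107×10^6)
L = 0.809 m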